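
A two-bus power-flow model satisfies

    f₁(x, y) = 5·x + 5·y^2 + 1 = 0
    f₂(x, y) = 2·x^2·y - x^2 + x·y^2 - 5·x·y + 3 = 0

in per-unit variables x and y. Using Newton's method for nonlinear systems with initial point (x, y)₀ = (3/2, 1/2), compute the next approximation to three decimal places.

At (3/2, 1/2): F = (9.750, -0.375).
Jacobian J = [[5, 10·y], [4·x·y - 2·x + y^2 - 5·y, 2·x^2 + 2·x·y - 5·x]].
At the point, J = [[5.000, 5.000], [-2.250, -1.500]] (det J = 3.750).
Solving J·Δ = −F gives Δ = (3.400, -5.350).
Then the next iterate is (x, y)₁ = (4.900, -4.850).

(4.900, -4.850)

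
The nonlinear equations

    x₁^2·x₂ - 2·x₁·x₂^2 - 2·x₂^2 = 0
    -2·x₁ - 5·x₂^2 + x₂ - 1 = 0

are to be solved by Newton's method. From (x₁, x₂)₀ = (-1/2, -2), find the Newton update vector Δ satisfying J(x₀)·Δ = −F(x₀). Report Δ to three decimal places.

(-0.009, 1.047)

At (-1/2, -2): F = (-4.500, -22.000).
Jacobian J = [[2·x₁·x₂ - 2·x₂^2, x₁^2 - 4·x₁·x₂ - 4·x₂], [-2, -10·x₂ + 1]].
At the point, J = [[-6.000, 4.250], [-2.000, 21.000]] (det J = -117.500).
Solving J·Δ = −F gives Δ = (-0.009, 1.047).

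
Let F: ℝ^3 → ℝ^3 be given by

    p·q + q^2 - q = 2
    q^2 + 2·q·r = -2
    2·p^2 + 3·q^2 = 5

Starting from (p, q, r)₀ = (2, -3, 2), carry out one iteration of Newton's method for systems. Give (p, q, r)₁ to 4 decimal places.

(1.1702, -1.7021, 1.4007)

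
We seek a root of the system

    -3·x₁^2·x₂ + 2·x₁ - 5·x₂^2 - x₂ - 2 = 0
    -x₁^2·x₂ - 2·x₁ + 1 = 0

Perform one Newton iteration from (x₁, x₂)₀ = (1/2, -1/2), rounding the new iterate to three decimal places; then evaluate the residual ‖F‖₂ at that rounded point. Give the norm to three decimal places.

0.843

At (1/2, -1/2): F = (-1.375, 0.125).
Jacobian J = [[-6·x₁·x₂ + 2, -3·x₁^2 - 10·x₂ - 1], [-2·x₁·x₂ - 2, -x₁^2]].
At the point, J = [[3.500, 3.250], [-1.500, -0.250]] (det J = 4.000).
Solving J·Δ = −F gives Δ = (0.016, 0.406).
Then the next iterate is (x₁, x₂)₁ = (0.516, -0.094).
Re-evaluating at (0.516, -0.094): F = (-0.84310, -0.00697), so ‖F‖₂ = 0.843.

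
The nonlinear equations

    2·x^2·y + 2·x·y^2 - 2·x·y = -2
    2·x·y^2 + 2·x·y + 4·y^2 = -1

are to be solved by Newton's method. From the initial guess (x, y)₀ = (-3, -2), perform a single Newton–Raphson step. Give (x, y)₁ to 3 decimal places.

At (-3, -2): F = (-70.000, 5.000).
Jacobian J = [[4·x·y + 2·y^2 - 2·y, 2·x^2 + 4·x·y - 2·x], [2·y^2 + 2·y, 4·x·y + 2·x + 8·y]].
At the point, J = [[36.000, 48.000], [4.000, 2.000]] (det J = -120.000).
Solving J·Δ = −F gives Δ = (-3.167, 3.833).
Then the next iterate is (x, y)₁ = (-6.167, 1.833).

(-6.167, 1.833)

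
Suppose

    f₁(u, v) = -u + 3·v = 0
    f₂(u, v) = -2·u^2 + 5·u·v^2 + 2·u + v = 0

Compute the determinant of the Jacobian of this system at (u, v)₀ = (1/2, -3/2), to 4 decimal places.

-27.2500

J = [[-1, 3], [-4·u + 5·v^2 + 2, 10·u·v + 1]].
At the point, J = [[-1.0000, 3.0000], [11.2500, -6.5000]].
det J = -27.2500.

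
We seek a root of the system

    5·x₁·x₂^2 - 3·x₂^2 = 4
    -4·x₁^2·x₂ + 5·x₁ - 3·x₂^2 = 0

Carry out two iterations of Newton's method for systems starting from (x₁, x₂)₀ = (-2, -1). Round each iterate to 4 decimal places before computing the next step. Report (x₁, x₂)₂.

(22.4604, -0.7693)

At (-2, -1): F = (-17.0000, 3.0000).
Jacobian J = [[5·x₂^2, 10·x₁·x₂ - 6·x₂], [-8·x₁·x₂ + 5, -4·x₁^2 - 6·x₂]].
At the point, J = [[5.0000, 26.0000], [-11.0000, -10.0000]] (det J = 236.0000).
Solving J·Δ = −F gives Δ = (-0.3898, 0.7288).
Then the next iterate is (x₁, x₂)₁ = (-2.3898, -0.2712).
Round to (-2.3898, -0.2712) and repeat: F = (-5.099491, -5.974199), J = [[0.367747, 8.108338], [-0.184910, -21.217376]].
Δ = (24.8502, -0.4981), so (x₁, x₂)₂ = (22.4604, -0.7693).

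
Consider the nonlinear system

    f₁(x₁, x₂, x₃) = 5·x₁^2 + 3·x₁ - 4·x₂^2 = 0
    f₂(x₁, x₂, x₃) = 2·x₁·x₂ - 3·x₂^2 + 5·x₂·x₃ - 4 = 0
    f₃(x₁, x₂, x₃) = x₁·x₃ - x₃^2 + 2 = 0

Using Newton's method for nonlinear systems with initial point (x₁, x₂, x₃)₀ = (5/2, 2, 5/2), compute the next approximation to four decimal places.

(1.0261, 0.8426, 1.8261)

At (5/2, 2, 5/2): F = (22.7500, 19.0000, 2.0000).
Jacobian J = [[10·x₁ + 3, -8·x₂, 0], [2·x₂, 2·x₁ - 6·x₂ + 5·x₃, 5·x₂], [x₃, 0, x₁ - 2·x₃]].
At the point, J = [[28.0000, -16.0000, 0.0000], [4.0000, 5.5000, 10.0000], [2.5000, 0.0000, -2.5000]] (det J = -945.0000).
Solving J·Δ = −F gives Δ = (-1.4739, -1.1574, -0.6739).
Then the next iterate is (x₁, x₂, x₃)₁ = (1.0261, 0.8426, 1.8261).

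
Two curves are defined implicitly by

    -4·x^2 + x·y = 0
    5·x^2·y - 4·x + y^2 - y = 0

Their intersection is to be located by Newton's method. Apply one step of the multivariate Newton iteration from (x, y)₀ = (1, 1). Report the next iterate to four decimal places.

At (1, 1): F = (-3.0000, 1.0000).
Jacobian J = [[-8·x + y, x], [10·x·y - 4, 5·x^2 + 2·y - 1]].
At the point, J = [[-7.0000, 1.0000], [6.0000, 6.0000]] (det J = -48.0000).
Solving J·Δ = −F gives Δ = (-0.3958, 0.2292).
Then the next iterate is (x, y)₁ = (0.6042, 1.2292).

(0.6042, 1.2292)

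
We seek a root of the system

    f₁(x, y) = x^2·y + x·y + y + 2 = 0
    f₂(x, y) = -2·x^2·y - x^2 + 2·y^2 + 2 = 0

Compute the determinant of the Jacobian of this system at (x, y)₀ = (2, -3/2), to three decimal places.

J = [[2·x·y + y, x^2 + x + 1], [-4·x·y - 2·x, -2·x^2 + 4·y]].
At the point, J = [[-7.500, 7.000], [8.000, -14.000]].
det J = 49.000.

49.000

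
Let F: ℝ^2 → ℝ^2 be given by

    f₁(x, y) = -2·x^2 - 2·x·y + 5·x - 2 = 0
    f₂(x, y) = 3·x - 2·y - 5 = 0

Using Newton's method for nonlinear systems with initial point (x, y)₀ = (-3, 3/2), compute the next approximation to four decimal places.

(0.3478, -1.9783)

At (-3, 3/2): F = (-26.0000, -17.0000).
Jacobian J = [[-4·x - 2·y + 5, -2·x], [3, -2]].
At the point, J = [[14.0000, 6.0000], [3.0000, -2.0000]] (det J = -46.0000).
Solving J·Δ = −F gives Δ = (3.3478, -3.4783).
Then the next iterate is (x, y)₁ = (0.3478, -1.9783).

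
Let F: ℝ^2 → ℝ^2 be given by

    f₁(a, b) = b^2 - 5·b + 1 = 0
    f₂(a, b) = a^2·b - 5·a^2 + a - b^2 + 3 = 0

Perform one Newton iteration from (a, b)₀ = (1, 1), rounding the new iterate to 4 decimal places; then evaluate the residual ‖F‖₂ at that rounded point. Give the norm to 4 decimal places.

At (1, 1): F = (-3.0000, -1.0000).
Jacobian J = [[0, 2·b - 5], [2·a·b - 10·a + 1, a^2 - 2·b]].
At the point, J = [[0.0000, -3.0000], [-7.0000, -1.0000]] (det J = -21.0000).
Solving J·Δ = −F gives Δ = (0.0000, -1.0000).
Then the next iterate is (a, b)₁ = (1.0000, 0.0000).
Re-evaluating at (1.0000, 0.0000): F = (1.0000, -1.0000), so ‖F‖₂ = 1.4142.

1.4142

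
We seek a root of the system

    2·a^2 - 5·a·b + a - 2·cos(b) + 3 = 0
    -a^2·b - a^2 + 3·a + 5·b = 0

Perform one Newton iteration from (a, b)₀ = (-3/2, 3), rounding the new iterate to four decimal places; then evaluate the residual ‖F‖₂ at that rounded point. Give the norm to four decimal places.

At (-3/2, 3): F = (30.479985, 1.5000).
Jacobian J = [[4·a - 5·b + 1, -5·a + 2·sin(b)], [-2·a·b - 2·a + 3, -a^2 + 5]].
At the point, J = [[-20.0000, 7.782240], [15.0000, 2.7500]] (det J = -171.733600).
Solving J·Δ = −F gives Δ = (0.4201, -2.8370).
Then the next iterate is (a, b)₁ = (-1.0799, 0.1630).
Re-evaluating at (-1.0799, 0.1630): F = (3.159097, -3.780972), so ‖F‖₂ = 4.9270.

4.9270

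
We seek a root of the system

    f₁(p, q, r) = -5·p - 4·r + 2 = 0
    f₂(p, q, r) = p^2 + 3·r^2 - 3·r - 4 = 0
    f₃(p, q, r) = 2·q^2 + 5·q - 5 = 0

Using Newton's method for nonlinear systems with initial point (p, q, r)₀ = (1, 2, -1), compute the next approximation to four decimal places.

(0.9434, 1.0000, -0.6792)

At (1, 2, -1): F = (1.0000, 3.0000, 13.0000).
Jacobian J = [[-5, 0, -4], [2·p, 0, 6·r - 3], [0, 4·q + 5, 0]].
At the point, J = [[-5.0000, 0.0000, -4.0000], [2.0000, 0.0000, -9.0000], [0.0000, 13.0000, 0.0000]] (det J = -689.0000).
Solving J·Δ = −F gives Δ = (-0.0566, -1.0000, 0.3208).
Then the next iterate is (p, q, r)₁ = (0.9434, 1.0000, -0.6792).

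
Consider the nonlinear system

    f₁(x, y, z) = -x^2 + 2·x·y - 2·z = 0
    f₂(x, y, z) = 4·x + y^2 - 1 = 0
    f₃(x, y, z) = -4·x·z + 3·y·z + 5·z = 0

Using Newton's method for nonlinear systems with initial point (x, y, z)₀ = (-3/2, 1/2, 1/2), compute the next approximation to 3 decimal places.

At (-3/2, 1/2, 1/2): F = (-4.750, -6.750, 6.250).
Jacobian J = [[-2·x + 2·y, 2·x, -2], [4, 2·y, 0], [-4·z, 3·z, -4·x + 3·y + 5]].
At the point, J = [[4.000, -3.000, -2.000], [4.000, 1.000, 0.000], [-2.000, 1.500, 12.500]] (det J = 184.000).
Solving J·Δ = −F gives Δ = (1.520, 0.668, -0.337).
Then the next iterate is (x, y, z)₁ = (0.020, 1.168, 0.163).

(0.020, 1.168, 0.163)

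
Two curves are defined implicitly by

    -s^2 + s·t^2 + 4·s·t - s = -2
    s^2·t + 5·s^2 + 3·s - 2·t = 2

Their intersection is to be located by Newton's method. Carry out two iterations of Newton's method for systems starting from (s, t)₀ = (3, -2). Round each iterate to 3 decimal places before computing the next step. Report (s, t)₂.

At (3, -2): F = (-22.000, 38.000).
Jacobian J = [[-2·s + t^2 + 4·t - 1, 2·s·t + 4·s], [2·s·t + 10·s + 3, s^2 - 2]].
At the point, J = [[-11.000, 0.000], [21.000, 7.000]] (det J = -77.000).
Solving J·Δ = −F gives Δ = (-2.000, 0.571).
Then the next iterate is (s, t)₁ = (1.000, -1.429).
Round to (1.000, -1.429) and repeat: F = (-3.67396, 7.429), J = [[-6.67396, 1.142], [10.142, -1.000]].
Δ = (-0.980, -2.510), so (s, t)₂ = (0.020, -3.939).

(0.020, -3.939)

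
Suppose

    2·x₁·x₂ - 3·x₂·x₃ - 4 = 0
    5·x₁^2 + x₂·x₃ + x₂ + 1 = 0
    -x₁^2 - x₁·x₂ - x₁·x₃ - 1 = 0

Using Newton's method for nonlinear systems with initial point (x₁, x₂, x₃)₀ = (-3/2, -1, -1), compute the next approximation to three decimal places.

(-0.803, -0.954, 0.798)

At (-3/2, -1, -1): F = (-4.000, 12.250, -6.250).
Jacobian J = [[2·x₂, 2·x₁ - 3·x₃, -3·x₂], [10·x₁, x₃ + 1, x₂], [-2·x₁ - x₂ - x₃, -x₁, -x₁]].
At the point, J = [[-2.000, 0.000, 3.000], [-15.000, 0.000, -1.000], [5.000, 1.500, 1.500]] (det J = -70.500).
Solving J·Δ = −F gives Δ = (0.697, 0.046, 1.798).
Then the next iterate is (x₁, x₂, x₃)₁ = (-0.803, -0.954, 0.798).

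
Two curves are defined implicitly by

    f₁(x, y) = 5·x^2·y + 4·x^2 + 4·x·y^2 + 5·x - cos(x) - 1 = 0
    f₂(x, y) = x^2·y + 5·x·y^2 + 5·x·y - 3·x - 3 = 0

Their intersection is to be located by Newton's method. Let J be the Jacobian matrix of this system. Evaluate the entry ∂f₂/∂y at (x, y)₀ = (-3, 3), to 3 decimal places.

∂f₂/∂y = x^2 + 10·x·y + 5·x.
At (-3, 3) this is -96.000.

-96.000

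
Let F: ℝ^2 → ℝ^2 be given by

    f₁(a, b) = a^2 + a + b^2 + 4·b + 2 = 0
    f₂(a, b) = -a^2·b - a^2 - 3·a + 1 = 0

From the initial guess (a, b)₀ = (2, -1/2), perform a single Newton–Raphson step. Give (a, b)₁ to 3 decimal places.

At (2, -1/2): F = (6.250, -7.000).
Jacobian J = [[2·a + 1, 2·b + 4], [-2·a·b - 2·a - 3, -a^2]].
At the point, J = [[5.000, 3.000], [-5.000, -4.000]] (det J = -5.000).
Solving J·Δ = −F gives Δ = (-0.800, -0.750).
Then the next iterate is (a, b)₁ = (1.200, -1.250).

(1.200, -1.250)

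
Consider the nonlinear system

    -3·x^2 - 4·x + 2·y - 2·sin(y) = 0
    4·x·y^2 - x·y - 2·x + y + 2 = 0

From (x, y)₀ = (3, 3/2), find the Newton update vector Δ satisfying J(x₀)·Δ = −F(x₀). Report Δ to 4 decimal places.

At (3, 3/2): F = (-37.994990, 20.0000).
Jacobian J = [[-6·x - 4, -2·cos(y) + 2], [4·y^2 - y - 2, 8·x·y - x + 1]].
At the point, J = [[-22.0000, 1.858526], [5.5000, 34.0000]] (det J = -758.221891).
Solving J·Δ = −F gives Δ = (-1.7528, -0.3047).

(-1.7528, -0.3047)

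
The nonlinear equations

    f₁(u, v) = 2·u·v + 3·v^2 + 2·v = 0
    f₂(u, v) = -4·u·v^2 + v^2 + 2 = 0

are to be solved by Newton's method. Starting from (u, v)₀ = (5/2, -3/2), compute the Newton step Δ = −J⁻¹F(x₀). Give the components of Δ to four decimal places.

At (5/2, -3/2): F = (-3.7500, -18.2500).
Jacobian J = [[2·v, 2·u + 6·v + 2], [-4·v^2, -8·u·v + 2·v]].
At the point, J = [[-3.0000, -2.0000], [-9.0000, 27.0000]] (det J = -99.0000).
Solving J·Δ = −F gives Δ = (-1.3914, 0.2121).

(-1.3914, 0.2121)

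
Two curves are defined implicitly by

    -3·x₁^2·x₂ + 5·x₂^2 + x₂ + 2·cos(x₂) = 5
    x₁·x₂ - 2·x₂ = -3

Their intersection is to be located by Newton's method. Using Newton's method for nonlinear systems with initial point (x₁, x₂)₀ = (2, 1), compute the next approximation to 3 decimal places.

At (2, 1): F = (-9.91940, 3.000).
Jacobian J = [[-6·x₁·x₂, -3·x₁^2 + 10·x₂ - 2·sin(x₂) + 1], [x₂, x₁ - 2]].
At the point, J = [[-12.000, -2.68294], [1.000, 0.000]] (det J = 2.68294).
Solving J·Δ = −F gives Δ = (-3.000, 9.721).
Then the next iterate is (x₁, x₂)₁ = (-1.000, 10.721).

(-1.000, 10.721)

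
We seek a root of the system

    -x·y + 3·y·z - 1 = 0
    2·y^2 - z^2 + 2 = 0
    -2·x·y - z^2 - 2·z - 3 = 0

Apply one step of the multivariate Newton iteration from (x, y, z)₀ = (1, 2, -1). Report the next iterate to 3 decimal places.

(0.111, 0.778, -0.611)

At (1, 2, -1): F = (-9.000, 9.000, -6.000).
Jacobian J = [[-y, -x + 3·z, 3·y], [0, 4·y, -2·z], [-2·y, -2·x, -2·z - 2]].
At the point, J = [[-2.000, -4.000, 6.000], [0.000, 8.000, 2.000], [-4.000, -2.000, 0.000]] (det J = 216.000).
Solving J·Δ = −F gives Δ = (-0.889, -1.222, 0.389).
Then the next iterate is (x, y, z)₁ = (0.111, 0.778, -0.611).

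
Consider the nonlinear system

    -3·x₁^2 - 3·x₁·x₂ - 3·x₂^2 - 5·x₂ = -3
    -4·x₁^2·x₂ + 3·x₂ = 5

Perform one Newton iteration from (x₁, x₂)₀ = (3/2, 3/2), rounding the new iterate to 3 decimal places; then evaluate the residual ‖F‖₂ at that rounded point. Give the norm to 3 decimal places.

7.621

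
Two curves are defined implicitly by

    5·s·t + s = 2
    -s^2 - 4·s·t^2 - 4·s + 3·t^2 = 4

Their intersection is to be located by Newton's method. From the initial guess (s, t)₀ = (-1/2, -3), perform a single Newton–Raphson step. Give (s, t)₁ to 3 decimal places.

At (-1/2, -3): F = (5.000, 42.750).
Jacobian J = [[5·t + 1, 5·s], [-2·s - 4·t^2 - 4, -8·s·t + 6·t]].
At the point, J = [[-14.000, -2.500], [-39.000, -30.000]] (det J = 322.500).
Solving J·Δ = −F gives Δ = (0.134, 1.251).
Then the next iterate is (s, t)₁ = (-0.366, -1.749).

(-0.366, -1.749)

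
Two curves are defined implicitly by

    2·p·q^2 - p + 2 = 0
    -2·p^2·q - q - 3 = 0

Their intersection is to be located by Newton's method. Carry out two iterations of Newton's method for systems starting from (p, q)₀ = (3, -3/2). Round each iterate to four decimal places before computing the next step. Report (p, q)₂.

At (3, -3/2): F = (12.5000, 25.5000).
Jacobian J = [[2·q^2 - 1, 4·p·q], [-4·p·q, -2·p^2 - 1]].
At the point, J = [[3.5000, -18.0000], [18.0000, -19.0000]] (det J = 257.5000).
Solving J·Δ = −F gives Δ = (-0.8602, 0.5272).
Then the next iterate is (p, q)₁ = (2.1398, -0.9728).
Round to (2.1398, -0.9728) and repeat: F = (3.910156, 6.881204), J = [[0.892680, -8.326390], [8.326390, -10.157488]].
Δ = (-0.2917, 0.4383), so (p, q)₂ = (1.8481, -0.5345).

(1.8481, -0.5345)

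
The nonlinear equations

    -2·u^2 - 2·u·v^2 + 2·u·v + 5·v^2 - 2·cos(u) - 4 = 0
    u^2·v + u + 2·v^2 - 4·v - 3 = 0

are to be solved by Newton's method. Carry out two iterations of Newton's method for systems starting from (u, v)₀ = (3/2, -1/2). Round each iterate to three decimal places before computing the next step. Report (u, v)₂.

(-3.681, -1.416)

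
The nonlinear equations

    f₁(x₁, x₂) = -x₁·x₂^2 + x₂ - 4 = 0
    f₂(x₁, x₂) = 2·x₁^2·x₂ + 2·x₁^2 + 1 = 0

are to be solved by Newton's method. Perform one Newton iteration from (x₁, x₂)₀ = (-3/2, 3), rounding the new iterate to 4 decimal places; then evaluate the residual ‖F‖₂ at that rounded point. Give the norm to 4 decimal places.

6.3427

At (-3/2, 3): F = (12.5000, 19.0000).
Jacobian J = [[-x₂^2, -2·x₁·x₂ + 1], [4·x₁·x₂ + 4·x₁, 2·x₁^2]].
At the point, J = [[-9.0000, 10.0000], [-24.0000, 4.5000]] (det J = 199.5000).
Solving J·Δ = −F gives Δ = (0.6704, -0.6466).
Then the next iterate is (x₁, x₂)₁ = (-0.8296, 2.3534).
Re-evaluating at (-0.8296, 2.3534): F = (2.948133, 5.615862), so ‖F‖₂ = 6.3427.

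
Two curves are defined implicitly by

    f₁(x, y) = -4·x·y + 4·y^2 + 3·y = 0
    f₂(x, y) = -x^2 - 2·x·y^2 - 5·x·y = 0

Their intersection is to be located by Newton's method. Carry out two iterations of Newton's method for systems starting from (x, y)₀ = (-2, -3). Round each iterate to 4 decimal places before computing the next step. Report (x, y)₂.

At (-2, -3): F = (3.0000, 2.0000).
Jacobian J = [[-4·y, -4·x + 8·y + 3], [-2·x - 2·y^2 - 5·y, -4·x·y - 5·x]].
At the point, J = [[12.0000, -13.0000], [1.0000, -14.0000]] (det J = -155.0000).
Solving J·Δ = −F gives Δ = (-0.1032, 0.1355).
Then the next iterate is (x, y)₁ = (-2.1032, -2.8645).
Round to (-2.1032, -2.8645) and repeat: F = (0.129475, -0.031505), J = [[11.4580, -11.5032], [2.118180, -13.582466]].
Δ = (-0.0162, -0.0048), so (x, y)₂ = (-2.1194, -2.8693).

(-2.1194, -2.8693)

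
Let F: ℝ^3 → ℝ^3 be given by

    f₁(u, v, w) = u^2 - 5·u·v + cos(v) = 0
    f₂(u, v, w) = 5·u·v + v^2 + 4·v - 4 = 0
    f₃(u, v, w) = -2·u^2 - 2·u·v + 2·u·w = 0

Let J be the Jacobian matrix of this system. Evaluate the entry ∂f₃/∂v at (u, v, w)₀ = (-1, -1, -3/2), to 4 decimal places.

2.0000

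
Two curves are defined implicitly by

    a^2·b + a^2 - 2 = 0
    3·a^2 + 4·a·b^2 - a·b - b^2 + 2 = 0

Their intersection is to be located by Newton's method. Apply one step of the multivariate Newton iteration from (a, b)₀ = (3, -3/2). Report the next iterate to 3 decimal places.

(1.045, -1.429)

At (3, -3/2): F = (-6.500, 58.250).
Jacobian J = [[2·a·b + 2·a, a^2], [6·a + 4·b^2 - b, 8·a·b - a - 2·b]].
At the point, J = [[-3.000, 9.000], [28.500, -36.000]] (det J = -148.500).
Solving J·Δ = −F gives Δ = (-1.955, 0.071).
Then the next iterate is (a, b)₁ = (1.045, -1.429).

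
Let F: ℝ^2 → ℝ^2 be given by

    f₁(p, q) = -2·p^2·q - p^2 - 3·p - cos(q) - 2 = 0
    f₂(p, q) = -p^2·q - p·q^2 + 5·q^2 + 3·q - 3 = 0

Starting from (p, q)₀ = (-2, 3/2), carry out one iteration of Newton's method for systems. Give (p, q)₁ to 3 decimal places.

At (-2, 3/2): F = (-12.07074, 11.250).
Jacobian J = [[-4·p·q - 2·p - 3, -2·p^2 + sin(q)], [-2·p·q - q^2, -p^2 - 2·p·q + 10·q + 3]].
At the point, J = [[13.000, -7.00251], [3.750, 20.000]] (det J = 286.25939).
Solving J·Δ = −F gives Δ = (0.568, -0.669).
Then the next iterate is (p, q)₁ = (-1.432, 0.831).

(-1.432, 0.831)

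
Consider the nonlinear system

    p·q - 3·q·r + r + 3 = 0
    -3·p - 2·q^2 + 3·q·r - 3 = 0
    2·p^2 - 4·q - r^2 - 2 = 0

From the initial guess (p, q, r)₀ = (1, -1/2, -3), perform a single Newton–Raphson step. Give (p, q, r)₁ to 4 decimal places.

At (1, -1/2, -3): F = (-5.0000, -2.0000, -7.0000).
Jacobian J = [[q, p - 3·r, -3·q + 1], [-3, -4·q + 3·r, 3·q], [4·p, -4, -2·r]].
At the point, J = [[-0.5000, 10.0000, 2.5000], [-3.0000, -7.0000, -1.5000], [4.0000, -4.0000, 6.0000]] (det J = 244.0000).
Solving J·Δ = −F gives Δ = (-1.4857, -0.0973, 2.0922).
Then the next iterate is (p, q, r)₁ = (-0.4857, -0.5973, -0.9078).

(-0.4857, -0.5973, -0.9078)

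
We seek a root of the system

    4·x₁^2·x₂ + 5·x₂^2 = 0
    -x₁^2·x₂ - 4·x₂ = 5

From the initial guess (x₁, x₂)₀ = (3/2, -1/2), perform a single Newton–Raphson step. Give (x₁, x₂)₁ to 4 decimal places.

(0.6171, -1.0119)

At (3/2, -1/2): F = (-3.2500, -1.8750).
Jacobian J = [[8·x₁·x₂, 4·x₁^2 + 10·x₂], [-2·x₁·x₂, -x₁^2 - 4]].
At the point, J = [[-6.0000, 4.0000], [1.5000, -6.2500]] (det J = 31.5000).
Solving J·Δ = −F gives Δ = (-0.8829, -0.5119).
Then the next iterate is (x₁, x₂)₁ = (0.6171, -1.0119).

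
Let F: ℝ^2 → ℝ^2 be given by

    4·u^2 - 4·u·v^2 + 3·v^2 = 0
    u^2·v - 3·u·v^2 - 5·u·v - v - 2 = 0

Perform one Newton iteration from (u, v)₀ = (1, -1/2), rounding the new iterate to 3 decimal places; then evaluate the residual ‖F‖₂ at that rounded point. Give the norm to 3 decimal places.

At (1, -1/2): F = (3.750, -0.250).
Jacobian J = [[8·u - 4·v^2, -8·u·v + 6·v], [2·u·v - 3·v^2 - 5·v, u^2 - 6·u·v - 5·u - 1]].
At the point, J = [[7.000, 1.000], [0.750, -2.000]] (det J = -14.750).
Solving J·Δ = −F gives Δ = (-0.492, -0.309).
Then the next iterate is (u, v)₁ = (0.508, -0.809).
Re-evaluating at (0.508, -0.809): F = (1.66579, -0.34234), so ‖F‖₂ = 1.701.

1.701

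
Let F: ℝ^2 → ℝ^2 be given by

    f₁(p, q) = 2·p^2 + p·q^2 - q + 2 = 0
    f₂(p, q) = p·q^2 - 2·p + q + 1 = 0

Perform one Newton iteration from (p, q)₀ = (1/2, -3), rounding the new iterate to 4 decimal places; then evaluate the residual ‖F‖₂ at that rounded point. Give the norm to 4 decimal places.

At (1/2, -3): F = (10.0000, 1.5000).
Jacobian J = [[4·p + q^2, 2·p·q - 1], [q^2 - 2, 2·p·q + 1]].
At the point, J = [[11.0000, -4.0000], [7.0000, -2.0000]] (det J = 6.0000).
Solving J·Δ = −F gives Δ = (2.3333, 8.9167).
Then the next iterate is (p, q)₁ = (2.8333, 5.9167).
Re-evaluating at (2.8333, 5.9167): F = (111.324771, 100.436393), so ‖F‖₂ = 149.9356.

149.9356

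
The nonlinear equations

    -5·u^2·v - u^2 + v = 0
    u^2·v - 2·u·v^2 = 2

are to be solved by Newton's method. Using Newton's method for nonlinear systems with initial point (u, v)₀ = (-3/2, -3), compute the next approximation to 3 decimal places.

At (-3/2, -3): F = (28.500, 18.250).
Jacobian J = [[-10·u·v - 2·u, -5·u^2 + 1], [2·u·v - 2·v^2, u^2 - 4·u·v]].
At the point, J = [[-42.000, -10.250], [-9.000, -15.750]] (det J = 569.250).
Solving J·Δ = −F gives Δ = (0.460, 0.896).
Then the next iterate is (u, v)₁ = (-1.040, -2.104).

(-1.040, -2.104)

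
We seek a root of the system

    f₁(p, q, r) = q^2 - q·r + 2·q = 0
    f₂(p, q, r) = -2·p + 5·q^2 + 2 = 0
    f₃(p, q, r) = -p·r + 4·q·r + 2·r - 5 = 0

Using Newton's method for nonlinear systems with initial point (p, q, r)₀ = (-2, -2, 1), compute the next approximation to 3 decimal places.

At (-2, -2, 1): F = (2.000, 26.000, -9.000).
Jacobian J = [[0, 2·q - r + 2, -q], [-2, 10·q, 0], [-r, 4·r, -p + 4·q + 2]].
At the point, J = [[0.000, -3.000, 2.000], [-2.000, -20.000, 0.000], [-1.000, 4.000, -4.000]] (det J = -32.000).
Solving J·Δ = −F gives Δ = (-9.500, 2.250, 2.375).
Then the next iterate is (p, q, r)₁ = (-11.500, 0.250, 3.375).

(-11.500, 0.250, 3.375)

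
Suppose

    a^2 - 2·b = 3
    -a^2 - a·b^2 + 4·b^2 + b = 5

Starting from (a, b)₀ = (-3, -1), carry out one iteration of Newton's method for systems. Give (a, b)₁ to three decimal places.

At (-3, -1): F = (8.000, -8.000).
Jacobian J = [[2·a, -2], [-2·a - b^2, -2·a·b + 8·b + 1]].
At the point, J = [[-6.000, -2.000], [5.000, -13.000]] (det J = 88.000).
Solving J·Δ = −F gives Δ = (1.364, -0.091).
Then the next iterate is (a, b)₁ = (-1.636, -1.091).

(-1.636, -1.091)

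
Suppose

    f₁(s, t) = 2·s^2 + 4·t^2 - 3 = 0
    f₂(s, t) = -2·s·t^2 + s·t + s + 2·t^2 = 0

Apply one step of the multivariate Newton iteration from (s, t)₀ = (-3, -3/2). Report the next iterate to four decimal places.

At (-3, -3/2): F = (24.0000, 19.5000).
Jacobian J = [[4·s, 8·t], [-2·t^2 + t + 1, -4·s·t + s + 4·t]].
At the point, J = [[-12.0000, -12.0000], [-5.0000, -27.0000]] (det J = 264.0000).
Solving J·Δ = −F gives Δ = (1.5682, 0.4318).
Then the next iterate is (s, t)₁ = (-1.4318, -1.0682).

(-1.4318, -1.0682)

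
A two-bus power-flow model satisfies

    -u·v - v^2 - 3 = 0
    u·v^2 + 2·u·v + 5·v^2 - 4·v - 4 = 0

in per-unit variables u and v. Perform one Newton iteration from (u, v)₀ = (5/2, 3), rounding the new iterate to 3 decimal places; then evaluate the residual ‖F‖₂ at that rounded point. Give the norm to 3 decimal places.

At (5/2, 3): F = (-19.500, 66.500).
Jacobian J = [[-v, -u - 2·v], [v^2 + 2·v, 2·u·v + 2·u + 10·v - 4]].
At the point, J = [[-3.000, -8.500], [15.000, 46.000]] (det J = -10.500).
Solving J·Δ = −F gives Δ = (-31.595, 8.857).
Then the next iterate is (u, v)₁ = (-29.095, 11.857).
Re-evaluating at (-29.095, 11.857): F = (201.39097, -4128.86551), so ‖F‖₂ = 4133.774.

4133.774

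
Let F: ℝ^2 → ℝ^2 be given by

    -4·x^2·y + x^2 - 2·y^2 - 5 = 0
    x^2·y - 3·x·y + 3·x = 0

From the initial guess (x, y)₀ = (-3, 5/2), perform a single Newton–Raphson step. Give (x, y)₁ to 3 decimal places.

(-1.440, 2.190)

At (-3, 5/2): F = (-98.500, 36.000).
Jacobian J = [[-8·x·y + 2·x, -4·x^2 - 4·y], [2·x·y - 3·y + 3, x^2 - 3·x]].
At the point, J = [[54.000, -46.000], [-19.500, 18.000]] (det J = 75.000).
Solving J·Δ = −F gives Δ = (1.560, -0.310).
Then the next iterate is (x, y)₁ = (-1.440, 2.190).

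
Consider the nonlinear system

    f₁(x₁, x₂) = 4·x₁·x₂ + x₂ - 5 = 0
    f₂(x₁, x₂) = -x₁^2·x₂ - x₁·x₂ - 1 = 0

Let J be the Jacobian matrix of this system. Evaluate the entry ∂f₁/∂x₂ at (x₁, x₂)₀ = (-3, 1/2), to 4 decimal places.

-11.0000

∂f₁/∂x₂ = 4·x₁ + 1.
At (-3, 1/2) this is -11.0000.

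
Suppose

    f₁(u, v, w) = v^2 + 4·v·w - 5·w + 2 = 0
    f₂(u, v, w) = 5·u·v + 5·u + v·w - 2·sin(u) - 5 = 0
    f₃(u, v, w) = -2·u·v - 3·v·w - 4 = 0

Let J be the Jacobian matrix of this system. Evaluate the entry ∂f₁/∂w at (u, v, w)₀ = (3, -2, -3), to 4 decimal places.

-13.0000

∂f₁/∂w = 4·v - 5.
At (3, -2, -3) this is -13.0000.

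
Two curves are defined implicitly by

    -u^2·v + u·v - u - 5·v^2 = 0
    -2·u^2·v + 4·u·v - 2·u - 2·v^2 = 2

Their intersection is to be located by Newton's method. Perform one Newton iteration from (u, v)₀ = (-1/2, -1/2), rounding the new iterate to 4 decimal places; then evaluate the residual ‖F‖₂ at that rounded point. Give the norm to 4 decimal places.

At (-1/2, -1/2): F = (-0.3750, -0.2500).
Jacobian J = [[-2·u·v + v - 1, -u^2 + u - 10·v], [-4·u·v + 4·v - 2, -2·u^2 + 4·u - 4·v]].
At the point, J = [[-2.0000, 4.2500], [-5.0000, -0.5000]] (det J = 22.2500).
Solving J·Δ = −F gives Δ = (-0.0562, 0.0618).
Then the next iterate is (u, v)₁ = (-0.5562, -0.4382).
Re-evaluating at (-0.5562, -0.4382): F = (-0.024608, -0.025609), so ‖F‖₂ = 0.0355.

0.0355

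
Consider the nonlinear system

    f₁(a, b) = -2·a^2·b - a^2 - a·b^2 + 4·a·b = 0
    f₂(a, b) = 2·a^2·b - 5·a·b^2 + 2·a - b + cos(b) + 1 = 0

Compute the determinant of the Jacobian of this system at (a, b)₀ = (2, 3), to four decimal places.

J = [[-4·a·b - 2·a - b^2 + 4·b, -2·a^2 - 2·a·b + 4·a], [4·a·b - 5·b^2 + 2, 2·a^2 - 10·a·b - sin(b) - 1]].
At the point, J = [[-25.0000, -12.0000], [-19.0000, -53.141120]].
det J = 1100.5280.

1100.5280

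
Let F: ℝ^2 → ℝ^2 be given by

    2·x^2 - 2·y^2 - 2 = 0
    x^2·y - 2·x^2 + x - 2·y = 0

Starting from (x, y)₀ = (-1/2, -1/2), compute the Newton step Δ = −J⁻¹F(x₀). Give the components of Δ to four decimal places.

At (-1/2, -1/2): F = (-2.0000, -0.1250).
Jacobian J = [[4·x, -4·y], [2·x·y - 4·x + 1, x^2 - 2]].
At the point, J = [[-2.0000, 2.0000], [3.5000, -1.7500]] (det J = -3.5000).
Solving J·Δ = −F gives Δ = (1.0714, 2.0714).

(1.0714, 2.0714)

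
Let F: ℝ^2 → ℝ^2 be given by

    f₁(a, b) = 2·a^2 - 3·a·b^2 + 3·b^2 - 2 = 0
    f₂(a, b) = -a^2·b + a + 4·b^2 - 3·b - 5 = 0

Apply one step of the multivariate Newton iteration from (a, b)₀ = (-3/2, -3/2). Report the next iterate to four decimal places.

At (-3/2, -3/2): F = (19.3750, 10.3750).
Jacobian J = [[4·a - 3·b^2, -6·a·b + 6·b], [-2·a·b + 1, -a^2 + 8·b - 3]].
At the point, J = [[-12.7500, -22.5000], [-3.5000, -17.2500]] (det J = 141.1875).
Solving J·Δ = −F gives Δ = (0.7138, 0.4566).
Then the next iterate is (a, b)₁ = (-0.7862, -1.0434).

(-0.7862, -1.0434)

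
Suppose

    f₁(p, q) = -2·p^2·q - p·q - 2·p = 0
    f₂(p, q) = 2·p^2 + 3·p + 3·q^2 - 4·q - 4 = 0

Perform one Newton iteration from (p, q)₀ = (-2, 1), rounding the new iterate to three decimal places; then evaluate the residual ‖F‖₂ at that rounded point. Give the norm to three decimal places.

12.457

At (-2, 1): F = (-2.000, -3.000).
Jacobian J = [[-4·p·q - q - 2, -2·p^2 - p], [4·p + 3, 6·q - 4]].
At the point, J = [[5.000, -6.000], [-5.000, 2.000]] (det J = -20.000).
Solving J·Δ = −F gives Δ = (-1.100, -1.250).
Then the next iterate is (p, q)₁ = (-3.100, -0.250).
Re-evaluating at (-3.100, -0.250): F = (10.230, 7.10750), so ‖F‖₂ = 12.457.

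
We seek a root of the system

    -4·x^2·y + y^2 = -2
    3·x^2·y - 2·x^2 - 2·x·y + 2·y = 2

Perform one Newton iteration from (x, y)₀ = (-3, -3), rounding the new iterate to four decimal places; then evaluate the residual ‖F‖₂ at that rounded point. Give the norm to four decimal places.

38.1675

At (-3, -3): F = (119.0000, -125.0000).
Jacobian J = [[-8·x·y, -4·x^2 + 2·y], [6·x·y - 4·x - 2·y, 3·x^2 - 2·x + 2]].
At the point, J = [[-72.0000, -42.0000], [72.0000, 35.0000]] (det J = 504.0000).
Solving J·Δ = −F gives Δ = (2.1528, -0.8571).
Then the next iterate is (x, y)₁ = (-0.8472, -3.8571).
Re-evaluating at (-0.8472, -3.8571): F = (27.950921, -25.990442), so ‖F‖₂ = 38.1675.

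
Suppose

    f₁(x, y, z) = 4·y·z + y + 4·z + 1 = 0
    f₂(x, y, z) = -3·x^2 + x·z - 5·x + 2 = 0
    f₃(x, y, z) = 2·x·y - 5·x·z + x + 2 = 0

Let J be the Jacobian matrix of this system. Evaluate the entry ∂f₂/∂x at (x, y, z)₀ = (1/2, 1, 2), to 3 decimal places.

-6.000

∂f₂/∂x = -6·x + z - 5.
At (1/2, 1, 2) this is -6.000.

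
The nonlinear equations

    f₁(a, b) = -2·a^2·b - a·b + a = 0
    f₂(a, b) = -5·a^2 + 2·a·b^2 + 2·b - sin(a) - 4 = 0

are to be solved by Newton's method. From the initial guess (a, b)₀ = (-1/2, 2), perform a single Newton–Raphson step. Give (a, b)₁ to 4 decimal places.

At (-1/2, 2): F = (-0.5000, -4.770574).
Jacobian J = [[-4·a·b - b + 1, -2·a^2 - a], [-10·a + 2·b^2 - cos(a), 4·a·b + 2]].
At the point, J = [[3.0000, 0.0000], [12.122417, -2.0000]] (det J = -6.0000).
Solving J·Δ = −F gives Δ = (0.1667, -1.3751).
Then the next iterate is (a, b)₁ = (-0.3333, 0.6249).

(-0.3333, 0.6249)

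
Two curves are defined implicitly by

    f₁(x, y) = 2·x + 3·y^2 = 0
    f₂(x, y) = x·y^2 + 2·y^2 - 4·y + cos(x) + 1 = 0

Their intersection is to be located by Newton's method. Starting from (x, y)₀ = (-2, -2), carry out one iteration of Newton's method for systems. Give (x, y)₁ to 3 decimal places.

At (-2, -2): F = (8.000, 8.58385).
Jacobian J = [[2, 6·y], [y^2 - sin(x), 2·x·y + 4·y - 4]].
At the point, J = [[2.000, -12.000], [4.90930, -4.000]] (det J = 50.91157).
Solving J·Δ = −F gives Δ = (-1.395, 0.434).
Then the next iterate is (x, y)₁ = (-3.395, -1.566).

(-3.395, -1.566)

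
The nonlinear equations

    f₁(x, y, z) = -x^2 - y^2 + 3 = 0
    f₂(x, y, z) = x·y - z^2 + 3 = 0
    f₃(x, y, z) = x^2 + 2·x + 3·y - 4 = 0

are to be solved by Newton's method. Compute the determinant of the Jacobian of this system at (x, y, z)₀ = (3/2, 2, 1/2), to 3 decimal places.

11.000

J = [[-2·x, -2·y, 0], [y, x, -2·z], [2·x + 2, 3, 0]].
At the point, J = [[-3.000, -4.000, 0.000], [2.000, 1.500, -1.000], [5.000, 3.000, 0.000]].
det J = 11.000.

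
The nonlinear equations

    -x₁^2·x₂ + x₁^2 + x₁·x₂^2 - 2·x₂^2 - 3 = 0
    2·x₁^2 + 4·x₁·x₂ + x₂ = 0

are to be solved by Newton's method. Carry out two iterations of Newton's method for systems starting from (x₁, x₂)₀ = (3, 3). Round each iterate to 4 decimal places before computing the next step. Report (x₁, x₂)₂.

At (3, 3): F = (-12.0000, 57.0000).
Jacobian J = [[-2·x₁·x₂ + 2·x₁ + x₂^2, -x₁^2 + 2·x₁·x₂ - 4·x₂], [4·x₁ + 4·x₂, 4·x₁ + 1]].
At the point, J = [[-3.0000, -3.0000], [24.0000, 13.0000]] (det J = 33.0000).
Solving J·Δ = −F gives Δ = (-0.4545, -3.5455).
Then the next iterate is (x₁, x₂)₁ = (2.5455, -0.5455).
Round to (2.5455, -0.5455) and repeat: F = (7.176500, 6.859360), J = [[8.165711, -7.074711], [8.0000, 11.1820]].
Δ = (-0.8707, 0.0095), so (x₁, x₂)₂ = (1.6748, -0.5360).

(1.6748, -0.5360)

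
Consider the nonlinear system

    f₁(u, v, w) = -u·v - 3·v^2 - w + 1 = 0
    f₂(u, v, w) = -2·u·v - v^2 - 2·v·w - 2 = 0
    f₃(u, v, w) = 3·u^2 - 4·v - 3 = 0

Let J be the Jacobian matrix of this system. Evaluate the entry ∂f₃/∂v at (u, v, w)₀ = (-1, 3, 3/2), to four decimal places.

-4.0000

∂f₃/∂v = -4.
At (-1, 3, 3/2) this is -4.0000.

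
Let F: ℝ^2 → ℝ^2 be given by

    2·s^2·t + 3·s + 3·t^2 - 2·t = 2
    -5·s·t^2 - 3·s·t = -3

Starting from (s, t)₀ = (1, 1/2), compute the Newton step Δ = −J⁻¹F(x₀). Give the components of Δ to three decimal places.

At (1, 1/2): F = (1.750, 0.250).
Jacobian J = [[4·s·t + 3, 2·s^2 + 6·t - 2], [-5·t^2 - 3·t, -10·s·t - 3·s]].
At the point, J = [[5.000, 3.000], [-2.750, -8.000]] (det J = -31.750).
Solving J·Δ = −F gives Δ = (-0.465, 0.191).

(-0.465, 0.191)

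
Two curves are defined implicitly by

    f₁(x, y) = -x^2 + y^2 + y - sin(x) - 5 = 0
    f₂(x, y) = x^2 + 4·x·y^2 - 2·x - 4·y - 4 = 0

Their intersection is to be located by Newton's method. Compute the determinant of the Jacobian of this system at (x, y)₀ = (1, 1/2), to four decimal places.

-2.0000

J = [[-2·x - cos(x), 2·y + 1], [2·x + 4·y^2 - 2, 8·x·y - 4]].
At the point, J = [[-2.540302, 2.0000], [1.0000, 0.0000]].
det J = -2.0000.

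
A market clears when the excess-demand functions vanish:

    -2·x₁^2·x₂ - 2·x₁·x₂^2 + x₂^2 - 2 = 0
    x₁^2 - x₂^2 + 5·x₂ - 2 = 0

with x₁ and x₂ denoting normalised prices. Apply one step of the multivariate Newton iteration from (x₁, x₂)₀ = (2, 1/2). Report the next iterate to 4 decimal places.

At (2, 1/2): F = (-6.7500, 4.2500).
Jacobian J = [[-4·x₁·x₂ - 2·x₂^2, -2·x₁^2 - 4·x₁·x₂ + 2·x₂], [2·x₁, -2·x₂ + 5]].
At the point, J = [[-4.5000, -11.0000], [4.0000, 4.0000]] (det J = 26.0000).
Solving J·Δ = −F gives Δ = (-0.7596, -0.3029).
Then the next iterate is (x₁, x₂)₁ = (1.2404, 0.1971).

(1.2404, 0.1971)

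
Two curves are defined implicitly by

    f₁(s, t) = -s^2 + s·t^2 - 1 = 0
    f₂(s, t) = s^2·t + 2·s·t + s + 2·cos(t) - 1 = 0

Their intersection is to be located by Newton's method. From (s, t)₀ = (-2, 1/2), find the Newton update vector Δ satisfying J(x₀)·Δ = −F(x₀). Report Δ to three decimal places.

(0.683, -1.298)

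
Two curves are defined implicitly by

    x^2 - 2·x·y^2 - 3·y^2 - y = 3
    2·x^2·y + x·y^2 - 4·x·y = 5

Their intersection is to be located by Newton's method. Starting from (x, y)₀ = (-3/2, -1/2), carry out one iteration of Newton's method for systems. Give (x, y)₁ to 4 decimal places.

At (-3/2, -1/2): F = (-0.2500, -10.6250).
Jacobian J = [[2·x - 2·y^2, -4·x·y - 6·y - 1], [4·x·y + y^2 - 4·y, 2·x^2 + 2·x·y - 4·x]].
At the point, J = [[-3.5000, -1.0000], [5.2500, 12.0000]] (det J = -36.7500).
Solving J·Δ = −F gives Δ = (-0.3707, 1.0476).
Then the next iterate is (x, y)₁ = (-1.8707, 0.5476).

(-1.8707, 0.5476)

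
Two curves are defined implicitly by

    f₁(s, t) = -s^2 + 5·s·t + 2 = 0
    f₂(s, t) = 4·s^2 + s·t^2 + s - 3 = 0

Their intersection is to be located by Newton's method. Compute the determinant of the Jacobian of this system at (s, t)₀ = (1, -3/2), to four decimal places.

J = [[-2·s + 5·t, 5·s], [8·s + t^2 + 1, 2·s·t]].
At the point, J = [[-9.5000, 5.0000], [11.2500, -3.0000]].
det J = -27.7500.

-27.7500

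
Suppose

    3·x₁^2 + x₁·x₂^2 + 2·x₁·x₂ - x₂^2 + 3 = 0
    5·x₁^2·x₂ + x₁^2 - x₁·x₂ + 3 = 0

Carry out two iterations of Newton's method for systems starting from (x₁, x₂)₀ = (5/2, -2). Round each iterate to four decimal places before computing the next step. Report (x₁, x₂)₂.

(0.8246, -2.1716)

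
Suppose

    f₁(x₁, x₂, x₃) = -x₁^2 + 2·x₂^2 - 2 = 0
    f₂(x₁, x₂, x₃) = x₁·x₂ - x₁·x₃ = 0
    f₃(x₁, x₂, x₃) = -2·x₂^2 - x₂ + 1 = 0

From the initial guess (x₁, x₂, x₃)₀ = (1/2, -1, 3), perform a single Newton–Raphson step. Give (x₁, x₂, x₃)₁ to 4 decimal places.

(0.2500, -1.0000, 1.0000)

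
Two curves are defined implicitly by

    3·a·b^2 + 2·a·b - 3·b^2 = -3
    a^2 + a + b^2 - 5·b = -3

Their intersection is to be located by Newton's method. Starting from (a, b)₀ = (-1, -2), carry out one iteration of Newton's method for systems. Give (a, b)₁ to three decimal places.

(-5.420, 0.380)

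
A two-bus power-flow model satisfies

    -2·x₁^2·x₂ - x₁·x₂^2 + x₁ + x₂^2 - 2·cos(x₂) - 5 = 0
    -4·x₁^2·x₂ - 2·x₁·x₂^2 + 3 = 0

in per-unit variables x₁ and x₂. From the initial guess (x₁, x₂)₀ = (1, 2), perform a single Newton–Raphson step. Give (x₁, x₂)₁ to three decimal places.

At (1, 2): F = (-7.16771, -13.000).
Jacobian J = [[-4·x₁·x₂ - x₂^2 + 1, -2·x₁^2 - 2·x₁·x₂ + 2·x₂ + 2·sin(x₂)], [-8·x₁·x₂ - 2·x₂^2, -4·x₁^2 - 4·x₁·x₂]].
At the point, J = [[-11.000, -0.18141], [-24.000, -12.000]] (det J = 127.64628).
Solving J·Δ = −F gives Δ = (-0.655, 0.227).
Then the next iterate is (x₁, x₂)₁ = (0.345, 2.227).

(0.345, 2.227)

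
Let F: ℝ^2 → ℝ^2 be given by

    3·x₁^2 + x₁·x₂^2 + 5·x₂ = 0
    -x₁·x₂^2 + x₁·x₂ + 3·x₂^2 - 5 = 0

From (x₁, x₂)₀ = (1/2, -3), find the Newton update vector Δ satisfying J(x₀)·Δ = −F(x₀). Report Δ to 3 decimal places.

(0.729, 0.500)

At (1/2, -3): F = (-9.750, 16.000).
Jacobian J = [[6·x₁ + x₂^2, 2·x₁·x₂ + 5], [-x₂^2 + x₂, -2·x₁·x₂ + x₁ + 6·x₂]].
At the point, J = [[12.000, 2.000], [-12.000, -14.500]] (det J = -150.000).
Solving J·Δ = −F gives Δ = (0.729, 0.500).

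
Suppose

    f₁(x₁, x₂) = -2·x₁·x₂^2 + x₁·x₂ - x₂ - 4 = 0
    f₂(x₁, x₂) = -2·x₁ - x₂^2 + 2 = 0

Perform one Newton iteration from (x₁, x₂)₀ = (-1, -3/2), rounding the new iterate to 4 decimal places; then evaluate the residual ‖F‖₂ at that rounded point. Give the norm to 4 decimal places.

At (-1, -3/2): F = (3.5000, 1.7500).
Jacobian J = [[-2·x₂^2 + x₂, -4·x₁·x₂ + x₁ - 1], [-2, -2·x₂]].
At the point, J = [[-6.0000, -8.0000], [-2.0000, 3.0000]] (det J = -34.0000).
Solving J·Δ = −F gives Δ = (0.7206, -0.1029).
Then the next iterate is (x₁, x₂)₁ = (-0.2794, -1.6029).
Re-evaluating at (-0.2794, -1.6029): F = (-0.513531, -0.010488), so ‖F‖₂ = 0.5136.

0.5136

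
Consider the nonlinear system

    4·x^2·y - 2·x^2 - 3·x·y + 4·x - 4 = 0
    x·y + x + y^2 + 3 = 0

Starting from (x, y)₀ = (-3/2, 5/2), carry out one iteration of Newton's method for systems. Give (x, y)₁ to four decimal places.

(-1.4068, 1.2639)

At (-3/2, 5/2): F = (19.2500, 4.0000).
Jacobian J = [[8·x·y - 4·x - 3·y + 4, 4·x^2 - 3·x], [y + 1, x + 2·y]].
At the point, J = [[-27.5000, 13.5000], [3.5000, 3.5000]] (det J = -143.5000).
Solving J·Δ = −F gives Δ = (0.0932, -1.2361).
Then the next iterate is (x, y)₁ = (-1.4068, 1.2639).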